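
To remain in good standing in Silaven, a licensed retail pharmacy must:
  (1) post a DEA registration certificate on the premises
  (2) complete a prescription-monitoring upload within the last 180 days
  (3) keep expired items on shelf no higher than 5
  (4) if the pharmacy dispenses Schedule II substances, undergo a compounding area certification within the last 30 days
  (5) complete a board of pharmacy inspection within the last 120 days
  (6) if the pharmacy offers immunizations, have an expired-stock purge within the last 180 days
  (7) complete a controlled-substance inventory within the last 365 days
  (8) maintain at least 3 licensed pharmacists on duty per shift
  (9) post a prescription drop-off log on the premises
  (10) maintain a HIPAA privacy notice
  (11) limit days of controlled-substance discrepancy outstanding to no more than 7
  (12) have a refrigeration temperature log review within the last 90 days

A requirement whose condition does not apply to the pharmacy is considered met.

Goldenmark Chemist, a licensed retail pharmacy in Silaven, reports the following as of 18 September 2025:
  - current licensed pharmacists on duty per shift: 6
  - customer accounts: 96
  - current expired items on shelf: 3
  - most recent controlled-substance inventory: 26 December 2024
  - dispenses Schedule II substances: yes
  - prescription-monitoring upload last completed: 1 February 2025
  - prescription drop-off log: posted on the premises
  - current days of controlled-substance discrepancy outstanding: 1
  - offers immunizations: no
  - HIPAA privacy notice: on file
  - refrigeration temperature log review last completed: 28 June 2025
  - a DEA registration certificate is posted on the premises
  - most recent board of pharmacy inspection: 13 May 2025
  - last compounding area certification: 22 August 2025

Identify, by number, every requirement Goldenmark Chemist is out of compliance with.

1. DEA registration certificate present → met
2. prescription-monitoring upload 229 days ago vs limit 180 → not met
3. expired items on shelf 3 ≤ 5 → met
4. condition 'dispenses Schedule II substances' holds; compounding area certification 27 days ago vs limit 30 → met
5. board of pharmacy inspection 128 days ago vs limit 120 → not met
6. condition 'offers immunizations' does not hold → requirement n/a → met
7. controlled-substance inventory 266 days ago vs limit 365 → met
8. licensed pharmacists on duty per shift 6 ≥ 3 → met
9. prescription drop-off log present → met
10. HIPAA privacy notice present → met
11. days of controlled-substance discrepancy outstanding 1 ≤ 7 → met
12. refrigeration temperature log review 82 days ago vs limit 90 → met
Not met: 2, 5

2, 5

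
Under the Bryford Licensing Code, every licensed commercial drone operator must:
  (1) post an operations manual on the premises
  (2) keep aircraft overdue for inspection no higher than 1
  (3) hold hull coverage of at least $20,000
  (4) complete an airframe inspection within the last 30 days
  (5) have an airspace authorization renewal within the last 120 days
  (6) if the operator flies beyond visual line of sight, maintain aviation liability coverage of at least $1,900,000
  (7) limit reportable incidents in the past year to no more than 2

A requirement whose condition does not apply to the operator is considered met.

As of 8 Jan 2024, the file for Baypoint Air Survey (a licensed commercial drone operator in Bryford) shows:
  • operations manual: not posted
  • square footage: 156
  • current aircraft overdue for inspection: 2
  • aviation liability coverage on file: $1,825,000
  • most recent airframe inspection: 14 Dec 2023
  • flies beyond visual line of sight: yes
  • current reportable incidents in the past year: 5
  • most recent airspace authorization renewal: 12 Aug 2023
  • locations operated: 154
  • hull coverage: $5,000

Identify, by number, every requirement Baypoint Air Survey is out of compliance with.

1. operations manual absent → not met
2. aircraft overdue for inspection 2 > 1 → not met
3. hull coverage $5,000 < $20,000 → not met
4. airframe inspection 25 days ago vs limit 30 → met
5. airspace authorization renewal 149 days ago vs limit 120 → not met
6. condition 'flies beyond visual line of sight' holds; aviation liability coverage $1,825,000 < $1,900,000 → not met
7. reportable incidents in the past year 5 > 2 → not met
Not met: 1, 2, 3, 5, 6, 7

1, 2, 3, 5, 6, 7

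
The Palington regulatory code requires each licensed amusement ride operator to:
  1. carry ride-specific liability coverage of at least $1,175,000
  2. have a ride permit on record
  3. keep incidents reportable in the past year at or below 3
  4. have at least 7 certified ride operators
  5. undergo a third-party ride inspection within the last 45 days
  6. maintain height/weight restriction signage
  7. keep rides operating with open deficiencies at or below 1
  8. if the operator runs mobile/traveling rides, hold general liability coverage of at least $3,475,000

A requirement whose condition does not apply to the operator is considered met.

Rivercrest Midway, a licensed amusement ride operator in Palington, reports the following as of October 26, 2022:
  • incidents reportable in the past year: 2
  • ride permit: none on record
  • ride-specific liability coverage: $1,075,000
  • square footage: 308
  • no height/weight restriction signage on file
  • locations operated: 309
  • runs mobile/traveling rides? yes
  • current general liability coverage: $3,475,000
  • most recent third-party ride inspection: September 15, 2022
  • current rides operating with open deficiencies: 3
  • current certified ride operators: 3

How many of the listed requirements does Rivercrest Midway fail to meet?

5

1. ride-specific liability coverage $1,075,000 < $1,175,000 → not met
2. ride permit absent → not met
3. incidents reportable in the past year 2 ≤ 3 → met
4. certified ride operators 3 < 7 → not met
5. third-party ride inspection 41 days ago vs limit 45 → met
6. height/weight restriction signage absent → not met
7. rides operating with open deficiencies 3 > 1 → not met
8. condition 'runs mobile/traveling rides' holds; general liability coverage $3,475,000 ≥ $3,475,000 → met
Not met: 5 of 8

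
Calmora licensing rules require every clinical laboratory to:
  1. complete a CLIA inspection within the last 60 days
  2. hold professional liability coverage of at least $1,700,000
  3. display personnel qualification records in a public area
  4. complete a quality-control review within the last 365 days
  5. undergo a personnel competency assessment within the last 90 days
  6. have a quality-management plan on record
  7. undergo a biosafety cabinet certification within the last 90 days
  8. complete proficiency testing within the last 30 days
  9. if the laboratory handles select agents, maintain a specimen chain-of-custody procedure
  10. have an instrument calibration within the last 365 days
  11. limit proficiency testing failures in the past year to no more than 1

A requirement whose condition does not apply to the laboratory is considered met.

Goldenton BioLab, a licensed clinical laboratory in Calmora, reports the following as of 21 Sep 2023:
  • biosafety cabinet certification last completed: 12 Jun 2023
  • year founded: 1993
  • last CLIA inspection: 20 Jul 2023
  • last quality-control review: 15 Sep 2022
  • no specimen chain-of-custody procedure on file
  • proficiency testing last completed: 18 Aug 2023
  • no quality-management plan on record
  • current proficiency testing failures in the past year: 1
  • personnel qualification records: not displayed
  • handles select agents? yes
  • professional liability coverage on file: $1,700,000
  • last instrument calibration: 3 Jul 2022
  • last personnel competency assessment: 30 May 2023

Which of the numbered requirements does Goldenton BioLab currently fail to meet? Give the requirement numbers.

1, 3, 4, 5, 6, 7, 8, 9, 10

1. CLIA inspection 63 days ago vs limit 60 → not met
2. professional liability coverage $1,700,000 ≥ $1,700,000 → met
3. personnel qualification records absent → not met
4. quality-control review 371 days ago vs limit 365 → not met
5. personnel competency assessment 114 days ago vs limit 90 → not met
6. quality-management plan absent → not met
7. biosafety cabinet certification 101 days ago vs limit 90 → not met
8. proficiency testing 34 days ago vs limit 30 → not met
9. condition 'handles select agents' holds; specimen chain-of-custody procedure absent → not met
10. instrument calibration 445 days ago vs limit 365 → not met
11. proficiency testing failures in the past year 1 ≤ 1 → met
Not met: 1, 3, 4, 5, 6, 7, 8, 9, 10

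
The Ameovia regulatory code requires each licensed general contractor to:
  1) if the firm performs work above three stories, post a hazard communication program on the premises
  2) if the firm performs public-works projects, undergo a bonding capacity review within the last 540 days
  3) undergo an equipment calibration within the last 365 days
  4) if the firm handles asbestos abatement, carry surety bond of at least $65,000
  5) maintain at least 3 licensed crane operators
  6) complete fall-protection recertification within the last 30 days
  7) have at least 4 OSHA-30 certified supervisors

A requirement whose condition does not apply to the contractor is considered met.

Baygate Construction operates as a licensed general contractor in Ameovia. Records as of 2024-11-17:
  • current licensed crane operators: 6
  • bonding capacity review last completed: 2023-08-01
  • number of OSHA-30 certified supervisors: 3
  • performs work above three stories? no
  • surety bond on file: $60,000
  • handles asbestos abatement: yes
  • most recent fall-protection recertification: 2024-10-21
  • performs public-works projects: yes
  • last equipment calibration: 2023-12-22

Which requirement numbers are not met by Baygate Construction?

4, 7

1. condition 'performs work above three stories' does not hold → requirement n/a → met
2. condition 'performs public-works projects' holds; bonding capacity review 474 days ago vs limit 540 → met
3. equipment calibration 331 days ago vs limit 365 → met
4. condition 'handles asbestos abatement' holds; surety bond $60,000 < $65,000 → not met
5. licensed crane operators 6 ≥ 3 → met
6. fall-protection recertification 27 days ago vs limit 30 → met
7. OSHA-30 certified supervisors 3 < 4 → not met
Not met: 4, 7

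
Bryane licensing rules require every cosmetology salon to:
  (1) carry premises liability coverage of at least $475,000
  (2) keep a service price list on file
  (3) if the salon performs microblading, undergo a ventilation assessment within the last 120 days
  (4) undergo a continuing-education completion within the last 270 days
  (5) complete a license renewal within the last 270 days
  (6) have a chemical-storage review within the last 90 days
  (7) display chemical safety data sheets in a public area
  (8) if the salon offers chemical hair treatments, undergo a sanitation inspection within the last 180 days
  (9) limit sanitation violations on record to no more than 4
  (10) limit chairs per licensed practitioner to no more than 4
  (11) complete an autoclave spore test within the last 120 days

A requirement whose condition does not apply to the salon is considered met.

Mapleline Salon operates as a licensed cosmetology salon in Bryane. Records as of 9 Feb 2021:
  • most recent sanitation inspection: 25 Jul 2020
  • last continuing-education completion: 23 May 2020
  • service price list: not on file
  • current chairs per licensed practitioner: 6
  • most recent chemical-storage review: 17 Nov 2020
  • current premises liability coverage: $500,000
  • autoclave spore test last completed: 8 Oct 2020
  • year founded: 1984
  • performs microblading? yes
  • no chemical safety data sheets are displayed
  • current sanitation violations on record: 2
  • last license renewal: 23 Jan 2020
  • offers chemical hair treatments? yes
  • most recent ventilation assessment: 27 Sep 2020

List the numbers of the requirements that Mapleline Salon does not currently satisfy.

2, 3, 5, 7, 8, 10, 11

1. premises liability coverage $500,000 ≥ $475,000 → met
2. service price list absent → not met
3. condition 'performs microblading' holds; ventilation assessment 135 days ago vs limit 120 → not met
4. continuing-education completion 262 days ago vs limit 270 → met
5. license renewal 383 days ago vs limit 270 → not met
6. chemical-storage review 84 days ago vs limit 90 → met
7. chemical safety data sheets absent → not met
8. condition 'offers chemical hair treatments' holds; sanitation inspection 199 days ago vs limit 180 → not met
9. sanitation violations on record 2 ≤ 4 → met
10. chairs per licensed practitioner 6 > 4 → not met
11. autoclave spore test 124 days ago vs limit 120 → not met
Not met: 2, 3, 5, 7, 8, 10, 11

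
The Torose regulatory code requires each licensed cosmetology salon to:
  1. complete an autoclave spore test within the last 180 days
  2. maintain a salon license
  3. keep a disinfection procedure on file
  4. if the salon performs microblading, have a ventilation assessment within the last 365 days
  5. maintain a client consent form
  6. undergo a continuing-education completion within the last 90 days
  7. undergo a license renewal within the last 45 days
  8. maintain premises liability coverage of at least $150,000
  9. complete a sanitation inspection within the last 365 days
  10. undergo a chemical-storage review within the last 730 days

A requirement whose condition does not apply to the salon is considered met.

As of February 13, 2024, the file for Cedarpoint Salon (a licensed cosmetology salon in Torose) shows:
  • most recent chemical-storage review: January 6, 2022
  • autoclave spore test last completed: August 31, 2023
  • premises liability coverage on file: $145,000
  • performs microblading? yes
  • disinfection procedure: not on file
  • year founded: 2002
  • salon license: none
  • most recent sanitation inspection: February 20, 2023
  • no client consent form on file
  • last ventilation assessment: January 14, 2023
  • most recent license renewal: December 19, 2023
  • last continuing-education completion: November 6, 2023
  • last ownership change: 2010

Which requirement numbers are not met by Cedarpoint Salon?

1. autoclave spore test 166 days ago vs limit 180 → met
2. salon license absent → not met
3. disinfection procedure absent → not met
4. condition 'performs microblading' holds; ventilation assessment 395 days ago vs limit 365 → not met
5. client consent form absent → not met
6. continuing-education completion 99 days ago vs limit 90 → not met
7. license renewal 56 days ago vs limit 45 → not met
8. premises liability coverage $145,000 < $150,000 → not met
9. sanitation inspection 358 days ago vs limit 365 → met
10. chemical-storage review 768 days ago vs limit 730 → not met
Not met: 2, 3, 4, 5, 6, 7, 8, 10

2, 3, 4, 5, 6, 7, 8, 10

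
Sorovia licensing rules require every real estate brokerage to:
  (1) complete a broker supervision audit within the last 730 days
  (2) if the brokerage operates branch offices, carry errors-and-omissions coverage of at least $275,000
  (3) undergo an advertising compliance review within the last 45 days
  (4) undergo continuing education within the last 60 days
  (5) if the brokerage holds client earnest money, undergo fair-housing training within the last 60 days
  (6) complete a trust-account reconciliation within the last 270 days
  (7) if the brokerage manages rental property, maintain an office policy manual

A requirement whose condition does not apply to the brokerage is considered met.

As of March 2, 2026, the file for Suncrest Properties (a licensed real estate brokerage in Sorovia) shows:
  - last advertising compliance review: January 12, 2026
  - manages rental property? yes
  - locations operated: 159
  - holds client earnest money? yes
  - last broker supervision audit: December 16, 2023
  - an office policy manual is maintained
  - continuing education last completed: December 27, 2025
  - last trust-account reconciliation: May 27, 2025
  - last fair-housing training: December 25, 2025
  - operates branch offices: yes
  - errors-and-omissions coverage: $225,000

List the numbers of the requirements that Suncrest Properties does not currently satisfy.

1. broker supervision audit 807 days ago vs limit 730 → not met
2. condition 'operates branch offices' holds; errors-and-omissions coverage $225,000 < $275,000 → not met
3. advertising compliance review 49 days ago vs limit 45 → not met
4. continuing education 65 days ago vs limit 60 → not met
5. condition 'holds client earnest money' holds; fair-housing training 67 days ago vs limit 60 → not met
6. trust-account reconciliation 279 days ago vs limit 270 → not met
7. condition 'manages rental property' holds; office policy manual present → met
Not met: 1, 2, 3, 4, 5, 6

1, 2, 3, 4, 5, 6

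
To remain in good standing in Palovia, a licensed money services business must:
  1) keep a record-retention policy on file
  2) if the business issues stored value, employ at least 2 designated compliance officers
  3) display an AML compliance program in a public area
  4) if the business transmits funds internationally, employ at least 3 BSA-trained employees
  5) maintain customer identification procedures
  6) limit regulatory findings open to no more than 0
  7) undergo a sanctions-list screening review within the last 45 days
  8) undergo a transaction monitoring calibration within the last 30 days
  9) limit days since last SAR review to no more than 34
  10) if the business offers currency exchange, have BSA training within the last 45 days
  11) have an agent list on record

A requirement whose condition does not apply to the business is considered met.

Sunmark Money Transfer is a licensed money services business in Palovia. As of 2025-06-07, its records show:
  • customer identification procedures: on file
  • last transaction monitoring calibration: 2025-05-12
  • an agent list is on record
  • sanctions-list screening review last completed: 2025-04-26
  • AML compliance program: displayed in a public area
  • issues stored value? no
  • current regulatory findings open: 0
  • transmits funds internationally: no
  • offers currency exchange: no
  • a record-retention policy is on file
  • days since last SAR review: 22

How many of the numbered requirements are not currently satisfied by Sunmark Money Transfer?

0

1. record-retention policy present → met
2. condition 'issues stored value' does not hold → requirement n/a → met
3. AML compliance program present → met
4. condition 'transmits funds internationally' does not hold → requirement n/a → met
5. customer identification procedures present → met
6. regulatory findings open 0 ≤ 0 → met
7. sanctions-list screening review 42 days ago vs limit 45 → met
8. transaction monitoring calibration 26 days ago vs limit 30 → met
9. days since last SAR review 22 ≤ 34 → met
10. condition 'offers currency exchange' does not hold → requirement n/a → met
11. agent list present → met
Not met: 0 of 11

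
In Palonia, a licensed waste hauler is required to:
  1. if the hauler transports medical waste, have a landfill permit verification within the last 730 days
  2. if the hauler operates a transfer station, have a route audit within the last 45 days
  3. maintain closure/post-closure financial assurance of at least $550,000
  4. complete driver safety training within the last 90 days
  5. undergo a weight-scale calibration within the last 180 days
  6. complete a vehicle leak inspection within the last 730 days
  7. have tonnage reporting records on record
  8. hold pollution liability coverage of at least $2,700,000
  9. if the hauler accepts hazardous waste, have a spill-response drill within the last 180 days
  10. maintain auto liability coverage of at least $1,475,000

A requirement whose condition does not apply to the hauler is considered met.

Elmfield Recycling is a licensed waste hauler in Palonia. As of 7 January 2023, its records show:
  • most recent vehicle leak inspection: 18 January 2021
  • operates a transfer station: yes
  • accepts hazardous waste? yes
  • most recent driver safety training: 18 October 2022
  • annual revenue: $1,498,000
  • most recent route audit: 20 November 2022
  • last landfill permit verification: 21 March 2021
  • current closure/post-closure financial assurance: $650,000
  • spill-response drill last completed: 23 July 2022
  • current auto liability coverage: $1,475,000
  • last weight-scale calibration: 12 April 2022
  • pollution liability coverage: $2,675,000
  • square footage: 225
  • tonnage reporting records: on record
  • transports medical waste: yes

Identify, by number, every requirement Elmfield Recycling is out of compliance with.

1. condition 'transports medical waste' holds; landfill permit verification 657 days ago vs limit 730 → met
2. condition 'operates a transfer station' holds; route audit 48 days ago vs limit 45 → not met
3. closure/post-closure financial assurance $650,000 ≥ $550,000 → met
4. driver safety training 81 days ago vs limit 90 → met
5. weight-scale calibration 270 days ago vs limit 180 → not met
6. vehicle leak inspection 719 days ago vs limit 730 → met
7. tonnage reporting records present → met
8. pollution liability coverage $2,675,000 < $2,700,000 → not met
9. condition 'accepts hazardous waste' holds; spill-response drill 168 days ago vs limit 180 → met
10. auto liability coverage $1,475,000 ≥ $1,475,000 → met
Not met: 2, 5, 8

2, 5, 8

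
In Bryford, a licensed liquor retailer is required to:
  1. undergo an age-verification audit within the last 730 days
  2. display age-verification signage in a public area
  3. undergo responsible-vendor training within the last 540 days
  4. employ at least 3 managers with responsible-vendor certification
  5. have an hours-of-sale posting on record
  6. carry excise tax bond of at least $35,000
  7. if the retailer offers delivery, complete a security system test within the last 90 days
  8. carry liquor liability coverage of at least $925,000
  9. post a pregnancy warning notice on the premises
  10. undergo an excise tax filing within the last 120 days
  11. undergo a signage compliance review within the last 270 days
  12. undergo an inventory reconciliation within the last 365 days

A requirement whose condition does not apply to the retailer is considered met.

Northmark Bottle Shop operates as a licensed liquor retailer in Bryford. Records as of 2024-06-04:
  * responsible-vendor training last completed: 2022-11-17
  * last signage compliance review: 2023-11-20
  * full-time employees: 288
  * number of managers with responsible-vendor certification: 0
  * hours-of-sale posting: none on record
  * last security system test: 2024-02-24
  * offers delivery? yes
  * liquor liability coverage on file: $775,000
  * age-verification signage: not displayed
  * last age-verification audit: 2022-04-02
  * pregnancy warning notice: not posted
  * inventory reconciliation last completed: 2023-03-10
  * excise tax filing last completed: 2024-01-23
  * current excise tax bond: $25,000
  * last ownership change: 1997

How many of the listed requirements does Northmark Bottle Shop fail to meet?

11

1. age-verification audit 794 days ago vs limit 730 → not met
2. age-verification signage absent → not met
3. responsible-vendor training 565 days ago vs limit 540 → not met
4. managers with responsible-vendor certification 0 < 3 → not met
5. hours-of-sale posting absent → not met
6. excise tax bond $25,000 < $35,000 → not met
7. condition 'offers delivery' holds; security system test 101 days ago vs limit 90 → not met
8. liquor liability coverage $775,000 < $925,000 → not met
9. pregnancy warning notice absent → not met
10. excise tax filing 133 days ago vs limit 120 → not met
11. signage compliance review 197 days ago vs limit 270 → met
12. inventory reconciliation 452 days ago vs limit 365 → not met
Not met: 11 of 12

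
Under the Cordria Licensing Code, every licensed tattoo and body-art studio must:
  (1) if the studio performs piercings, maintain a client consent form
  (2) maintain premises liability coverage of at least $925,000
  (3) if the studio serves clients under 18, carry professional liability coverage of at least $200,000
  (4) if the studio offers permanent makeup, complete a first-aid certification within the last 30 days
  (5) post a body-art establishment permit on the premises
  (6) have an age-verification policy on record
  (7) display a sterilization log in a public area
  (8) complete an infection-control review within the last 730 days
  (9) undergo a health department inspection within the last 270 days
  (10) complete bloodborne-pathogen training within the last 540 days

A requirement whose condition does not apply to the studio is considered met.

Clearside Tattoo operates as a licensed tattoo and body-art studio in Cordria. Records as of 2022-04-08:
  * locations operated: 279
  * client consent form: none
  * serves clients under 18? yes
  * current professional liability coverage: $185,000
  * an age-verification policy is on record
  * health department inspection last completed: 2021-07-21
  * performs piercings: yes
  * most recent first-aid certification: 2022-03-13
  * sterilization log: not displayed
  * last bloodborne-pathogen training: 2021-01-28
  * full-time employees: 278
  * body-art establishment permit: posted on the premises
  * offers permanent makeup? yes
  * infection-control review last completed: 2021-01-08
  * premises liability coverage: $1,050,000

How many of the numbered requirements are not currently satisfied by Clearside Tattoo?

3

1. condition 'performs piercings' holds; client consent form absent → not met
2. premises liability coverage $1,050,000 ≥ $925,000 → met
3. condition 'serves clients under 18' holds; professional liability coverage $185,000 < $200,000 → not met
4. condition 'offers permanent makeup' holds; first-aid certification 26 days ago vs limit 30 → met
5. body-art establishment permit present → met
6. age-verification policy present → met
7. sterilization log absent → not met
8. infection-control review 455 days ago vs limit 730 → met
9. health department inspection 261 days ago vs limit 270 → met
10. bloodborne-pathogen training 435 days ago vs limit 540 → met
Not met: 3 of 10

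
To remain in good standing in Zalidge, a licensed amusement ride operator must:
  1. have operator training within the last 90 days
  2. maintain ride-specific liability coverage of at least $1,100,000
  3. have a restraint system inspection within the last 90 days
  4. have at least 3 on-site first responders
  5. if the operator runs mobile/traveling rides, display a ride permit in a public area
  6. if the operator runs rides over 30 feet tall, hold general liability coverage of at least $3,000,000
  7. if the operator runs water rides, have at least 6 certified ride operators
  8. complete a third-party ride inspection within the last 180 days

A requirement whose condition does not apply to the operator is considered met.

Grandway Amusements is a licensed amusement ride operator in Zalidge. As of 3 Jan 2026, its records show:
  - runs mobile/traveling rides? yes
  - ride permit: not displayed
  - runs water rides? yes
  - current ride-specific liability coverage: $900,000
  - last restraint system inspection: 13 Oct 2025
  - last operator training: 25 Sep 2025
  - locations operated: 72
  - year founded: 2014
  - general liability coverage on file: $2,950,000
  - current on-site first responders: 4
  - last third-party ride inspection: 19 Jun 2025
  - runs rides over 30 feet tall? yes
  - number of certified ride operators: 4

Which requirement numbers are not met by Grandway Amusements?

1, 2, 5, 6, 7, 8

1. operator training 100 days ago vs limit 90 → not met
2. ride-specific liability coverage $900,000 < $1,100,000 → not met
3. restraint system inspection 82 days ago vs limit 90 → met
4. on-site first responders 4 ≥ 3 → met
5. condition 'runs mobile/traveling rides' holds; ride permit absent → not met
6. condition 'runs rides over 30 feet tall' holds; general liability coverage $2,950,000 < $3,000,000 → not met
7. condition 'runs water rides' holds; certified ride operators 4 < 6 → not met
8. third-party ride inspection 198 days ago vs limit 180 → not met
Not met: 1, 2, 5, 6, 7, 8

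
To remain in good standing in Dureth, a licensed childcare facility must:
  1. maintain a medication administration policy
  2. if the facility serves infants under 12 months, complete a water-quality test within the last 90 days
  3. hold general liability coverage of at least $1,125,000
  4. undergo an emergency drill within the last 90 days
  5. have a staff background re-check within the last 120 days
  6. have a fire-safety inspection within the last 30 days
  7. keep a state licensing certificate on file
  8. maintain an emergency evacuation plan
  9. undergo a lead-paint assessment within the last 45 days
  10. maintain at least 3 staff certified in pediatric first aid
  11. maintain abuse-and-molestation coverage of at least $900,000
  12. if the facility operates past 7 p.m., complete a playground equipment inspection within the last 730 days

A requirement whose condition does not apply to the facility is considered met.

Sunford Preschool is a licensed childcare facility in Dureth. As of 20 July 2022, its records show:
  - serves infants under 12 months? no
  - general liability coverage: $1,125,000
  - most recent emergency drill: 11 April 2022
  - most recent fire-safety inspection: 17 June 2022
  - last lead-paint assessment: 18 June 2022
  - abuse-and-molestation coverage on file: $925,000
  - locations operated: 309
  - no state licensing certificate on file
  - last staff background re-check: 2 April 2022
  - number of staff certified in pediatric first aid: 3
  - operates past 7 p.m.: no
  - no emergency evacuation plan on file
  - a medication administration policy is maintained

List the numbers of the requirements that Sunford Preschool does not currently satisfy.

1. medication administration policy present → met
2. condition 'serves infants under 12 months' does not hold → requirement n/a → met
3. general liability coverage $1,125,000 ≥ $1,125,000 → met
4. emergency drill 100 days ago vs limit 90 → not met
5. staff background re-check 109 days ago vs limit 120 → met
6. fire-safety inspection 33 days ago vs limit 30 → not met
7. state licensing certificate absent → not met
8. emergency evacuation plan absent → not met
9. lead-paint assessment 32 days ago vs limit 45 → met
10. staff certified in pediatric first aid 3 ≥ 3 → met
11. abuse-and-molestation coverage $925,000 ≥ $900,000 → met
12. condition 'operates past 7 p.m.' does not hold → requirement n/a → met
Not met: 4, 6, 7, 8

4, 6, 7, 8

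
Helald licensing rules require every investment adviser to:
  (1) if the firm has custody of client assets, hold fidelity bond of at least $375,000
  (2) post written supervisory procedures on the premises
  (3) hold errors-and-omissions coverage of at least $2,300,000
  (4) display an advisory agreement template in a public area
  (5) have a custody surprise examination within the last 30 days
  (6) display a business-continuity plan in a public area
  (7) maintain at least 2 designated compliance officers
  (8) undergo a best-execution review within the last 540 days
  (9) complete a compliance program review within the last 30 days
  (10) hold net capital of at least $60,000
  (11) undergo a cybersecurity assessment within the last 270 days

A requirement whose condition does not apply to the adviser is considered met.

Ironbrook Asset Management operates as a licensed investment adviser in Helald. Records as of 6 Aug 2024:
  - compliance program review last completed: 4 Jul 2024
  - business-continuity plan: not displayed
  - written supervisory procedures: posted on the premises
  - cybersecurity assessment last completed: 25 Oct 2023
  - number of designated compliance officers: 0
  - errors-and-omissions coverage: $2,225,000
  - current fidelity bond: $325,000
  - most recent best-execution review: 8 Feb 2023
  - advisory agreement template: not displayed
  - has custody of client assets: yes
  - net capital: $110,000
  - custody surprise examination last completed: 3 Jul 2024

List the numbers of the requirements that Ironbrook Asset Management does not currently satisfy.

1. condition 'has custody of client assets' holds; fidelity bond $325,000 < $375,000 → not met
2. written supervisory procedures present → met
3. errors-and-omissions coverage $2,225,000 < $2,300,000 → not met
4. advisory agreement template absent → not met
5. custody surprise examination 34 days ago vs limit 30 → not met
6. business-continuity plan absent → not met
7. designated compliance officers 0 < 2 → not met
8. best-execution review 545 days ago vs limit 540 → not met
9. compliance program review 33 days ago vs limit 30 → not met
10. net capital $110,000 ≥ $60,000 → met
11. cybersecurity assessment 286 days ago vs limit 270 → not met
Not met: 1, 3, 4, 5, 6, 7, 8, 9, 11

1, 3, 4, 5, 6, 7, 8, 9, 11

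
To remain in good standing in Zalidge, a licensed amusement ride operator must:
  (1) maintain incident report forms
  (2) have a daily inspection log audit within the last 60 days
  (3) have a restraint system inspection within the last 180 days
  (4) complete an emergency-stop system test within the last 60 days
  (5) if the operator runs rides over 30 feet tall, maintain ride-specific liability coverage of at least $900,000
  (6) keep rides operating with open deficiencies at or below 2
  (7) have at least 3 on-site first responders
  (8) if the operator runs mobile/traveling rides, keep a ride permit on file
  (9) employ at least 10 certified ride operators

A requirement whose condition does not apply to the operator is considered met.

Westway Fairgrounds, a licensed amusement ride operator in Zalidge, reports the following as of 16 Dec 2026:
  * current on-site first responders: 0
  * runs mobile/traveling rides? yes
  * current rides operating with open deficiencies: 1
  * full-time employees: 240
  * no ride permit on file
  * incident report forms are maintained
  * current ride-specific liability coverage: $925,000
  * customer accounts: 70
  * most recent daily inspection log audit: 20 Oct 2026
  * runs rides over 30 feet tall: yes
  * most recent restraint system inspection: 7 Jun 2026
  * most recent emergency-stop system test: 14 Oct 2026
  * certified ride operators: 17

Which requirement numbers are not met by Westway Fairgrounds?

1. incident report forms present → met
2. daily inspection log audit 57 days ago vs limit 60 → met
3. restraint system inspection 192 days ago vs limit 180 → not met
4. emergency-stop system test 63 days ago vs limit 60 → not met
5. condition 'runs rides over 30 feet tall' holds; ride-specific liability coverage $925,000 ≥ $900,000 → met
6. rides operating with open deficiencies 1 ≤ 2 → met
7. on-site first responders 0 < 3 → not met
8. condition 'runs mobile/traveling rides' holds; ride permit absent → not met
9. certified ride operators 17 ≥ 10 → met
Not met: 3, 4, 7, 8

3, 4, 7, 8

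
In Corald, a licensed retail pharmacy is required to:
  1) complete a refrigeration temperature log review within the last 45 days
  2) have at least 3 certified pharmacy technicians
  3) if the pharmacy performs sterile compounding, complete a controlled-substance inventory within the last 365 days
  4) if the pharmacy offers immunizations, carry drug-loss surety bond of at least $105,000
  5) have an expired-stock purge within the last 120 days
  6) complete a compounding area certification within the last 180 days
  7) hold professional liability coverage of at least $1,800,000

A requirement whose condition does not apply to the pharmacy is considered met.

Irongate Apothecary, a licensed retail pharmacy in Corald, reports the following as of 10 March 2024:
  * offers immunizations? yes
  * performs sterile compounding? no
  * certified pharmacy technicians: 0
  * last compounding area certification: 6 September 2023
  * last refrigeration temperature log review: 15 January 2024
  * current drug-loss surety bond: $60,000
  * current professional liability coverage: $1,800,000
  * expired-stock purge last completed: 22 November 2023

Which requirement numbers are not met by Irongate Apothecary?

1. refrigeration temperature log review 55 days ago vs limit 45 → not met
2. certified pharmacy technicians 0 < 3 → not met
3. condition 'performs sterile compounding' does not hold → requirement n/a → met
4. condition 'offers immunizations' holds; drug-loss surety bond $60,000 < $105,000 → not met
5. expired-stock purge 109 days ago vs limit 120 → met
6. compounding area certification 186 days ago vs limit 180 → not met
7. professional liability coverage $1,800,000 ≥ $1,800,000 → met
Not met: 1, 2, 4, 6

1, 2, 4, 6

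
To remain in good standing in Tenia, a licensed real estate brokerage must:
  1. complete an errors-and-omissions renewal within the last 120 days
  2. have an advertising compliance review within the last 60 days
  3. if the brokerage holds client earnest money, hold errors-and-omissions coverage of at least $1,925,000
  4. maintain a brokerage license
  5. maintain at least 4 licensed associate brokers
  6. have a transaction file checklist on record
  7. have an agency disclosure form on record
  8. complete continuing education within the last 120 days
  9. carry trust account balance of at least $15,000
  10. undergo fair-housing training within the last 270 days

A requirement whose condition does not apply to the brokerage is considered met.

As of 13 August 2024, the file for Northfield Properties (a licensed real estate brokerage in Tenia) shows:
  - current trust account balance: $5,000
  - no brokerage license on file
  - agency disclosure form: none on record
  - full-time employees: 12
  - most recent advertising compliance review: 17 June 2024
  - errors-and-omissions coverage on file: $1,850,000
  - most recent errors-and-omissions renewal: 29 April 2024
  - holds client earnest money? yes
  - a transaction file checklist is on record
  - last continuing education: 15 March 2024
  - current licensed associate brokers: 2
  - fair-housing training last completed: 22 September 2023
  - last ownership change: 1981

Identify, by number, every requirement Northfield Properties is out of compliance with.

3, 4, 5, 7, 8, 9, 10

1. errors-and-omissions renewal 106 days ago vs limit 120 → met
2. advertising compliance review 57 days ago vs limit 60 → met
3. condition 'holds client earnest money' holds; errors-and-omissions coverage $1,850,000 < $1,925,000 → not met
4. brokerage license absent → not met
5. licensed associate brokers 2 < 4 → not met
6. transaction file checklist present → met
7. agency disclosure form absent → not met
8. continuing education 151 days ago vs limit 120 → not met
9. trust account balance $5,000 < $15,000 → not met
10. fair-housing training 326 days ago vs limit 270 → not met
Not met: 3, 4, 5, 7, 8, 9, 10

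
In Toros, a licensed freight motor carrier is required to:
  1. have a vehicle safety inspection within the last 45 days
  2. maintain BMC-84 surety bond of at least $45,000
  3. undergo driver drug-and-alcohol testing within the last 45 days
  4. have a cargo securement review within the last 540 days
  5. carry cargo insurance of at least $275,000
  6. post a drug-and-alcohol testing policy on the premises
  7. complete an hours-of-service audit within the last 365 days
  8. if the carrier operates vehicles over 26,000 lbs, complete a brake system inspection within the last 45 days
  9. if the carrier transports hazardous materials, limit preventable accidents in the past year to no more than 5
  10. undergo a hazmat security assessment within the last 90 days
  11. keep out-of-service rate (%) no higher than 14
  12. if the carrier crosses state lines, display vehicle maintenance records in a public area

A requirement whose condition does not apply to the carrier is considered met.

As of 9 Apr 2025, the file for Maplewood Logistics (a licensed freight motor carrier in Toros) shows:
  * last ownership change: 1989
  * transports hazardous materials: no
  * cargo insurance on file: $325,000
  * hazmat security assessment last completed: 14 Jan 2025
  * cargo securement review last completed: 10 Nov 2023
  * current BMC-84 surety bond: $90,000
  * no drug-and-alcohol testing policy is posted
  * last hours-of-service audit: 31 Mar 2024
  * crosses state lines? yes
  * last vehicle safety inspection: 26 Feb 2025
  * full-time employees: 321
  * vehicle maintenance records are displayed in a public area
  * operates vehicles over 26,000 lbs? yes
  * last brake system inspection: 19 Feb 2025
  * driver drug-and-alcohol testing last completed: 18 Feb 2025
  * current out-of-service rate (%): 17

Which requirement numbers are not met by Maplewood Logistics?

1. vehicle safety inspection 42 days ago vs limit 45 → met
2. BMC-84 surety bond $90,000 ≥ $45,000 → met
3. driver drug-and-alcohol testing 50 days ago vs limit 45 → not met
4. cargo securement review 516 days ago vs limit 540 → met
5. cargo insurance $325,000 ≥ $275,000 → met
6. drug-and-alcohol testing policy absent → not met
7. hours-of-service audit 374 days ago vs limit 365 → not met
8. condition 'operates vehicles over 26,000 lbs' holds; brake system inspection 49 days ago vs limit 45 → not met
9. condition 'transports hazardous materials' does not hold → requirement n/a → met
10. hazmat security assessment 85 days ago vs limit 90 → met
11. out-of-service rate (%) 17 > 14 → not met
12. condition 'crosses state lines' holds; vehicle maintenance records present → met
Not met: 3, 6, 7, 8, 11

3, 6, 7, 8, 11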